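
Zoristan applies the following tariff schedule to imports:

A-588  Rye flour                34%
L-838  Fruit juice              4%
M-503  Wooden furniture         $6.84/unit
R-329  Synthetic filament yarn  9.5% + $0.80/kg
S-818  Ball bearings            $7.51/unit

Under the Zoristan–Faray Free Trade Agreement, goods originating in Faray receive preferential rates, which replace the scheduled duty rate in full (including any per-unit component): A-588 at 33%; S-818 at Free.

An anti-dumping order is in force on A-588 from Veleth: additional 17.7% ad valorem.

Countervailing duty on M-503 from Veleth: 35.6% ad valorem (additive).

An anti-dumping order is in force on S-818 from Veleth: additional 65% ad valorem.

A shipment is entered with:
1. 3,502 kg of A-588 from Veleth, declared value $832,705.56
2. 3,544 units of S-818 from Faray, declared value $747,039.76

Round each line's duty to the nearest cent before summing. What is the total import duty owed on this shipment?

Line 1 (A-588, Veleth, 3,502 kg, $832,705.56):
Base rate for A-588 is 34%.
A-588 has an FTA preferential rate, but origin Veleth is not Faray; base rate stands.
Additional duty on A-588 from Veleth: +17.7%. Applied ad valorem rate: 34% + 17.7% = 51.7%.
Duty = $832,705.56 × 51.7% = $430,508.77.
Line 2 (S-818, Faray, 3,544 units, $747,039.76):
Base rate for S-818 is $7.51/unit.
Origin Faray qualifies under the Zoristan–Faray agreement and S-818 is covered: preferential rate Free applies instead.
The additional-duty order on S-818 targets Veleth, not Faray; it does not apply.
Duty = $747,039.76 × 0% = $0.00.
Total = $430,508.77 + $0.00 = $430,508.77.

$430,508.77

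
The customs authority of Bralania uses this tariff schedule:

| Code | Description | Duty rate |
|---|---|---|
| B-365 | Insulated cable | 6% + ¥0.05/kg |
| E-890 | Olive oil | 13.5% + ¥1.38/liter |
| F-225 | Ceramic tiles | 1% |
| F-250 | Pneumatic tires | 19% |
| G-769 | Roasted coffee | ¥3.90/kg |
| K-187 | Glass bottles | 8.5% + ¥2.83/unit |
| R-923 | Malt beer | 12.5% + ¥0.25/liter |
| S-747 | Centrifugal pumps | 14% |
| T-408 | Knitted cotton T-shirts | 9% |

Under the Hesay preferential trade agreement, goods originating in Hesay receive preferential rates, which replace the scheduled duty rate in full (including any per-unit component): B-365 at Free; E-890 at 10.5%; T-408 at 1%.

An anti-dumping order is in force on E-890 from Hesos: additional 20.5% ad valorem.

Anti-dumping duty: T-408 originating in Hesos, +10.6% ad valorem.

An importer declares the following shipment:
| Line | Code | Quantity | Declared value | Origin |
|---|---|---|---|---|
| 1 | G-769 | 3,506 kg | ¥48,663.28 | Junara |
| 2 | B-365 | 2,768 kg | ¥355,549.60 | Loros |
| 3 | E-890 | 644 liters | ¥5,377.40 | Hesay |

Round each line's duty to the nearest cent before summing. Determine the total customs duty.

¥35,709.41

Line 1 (G-769, Junara, 3,506 kg, ¥48,663.28):
Base rate for G-769 is ¥3.90/kg.
Duty = 3,506 × ¥3.90 = ¥13,673.40.
Line 2 (B-365, Loros, 2,768 kg, ¥355,549.60):
Base rate for B-365 is 6% + ¥0.05/kg.
B-365 has an FTA preferential rate, but origin Loros is not Hesay; base rate stands.
Duty = ¥355,549.60 × 6% + 2,768 × ¥0.05 = ¥21,471.38.
Line 3 (E-890, Hesay, 644 liters, ¥5,377.40):
Base rate for E-890 is 13.5% + ¥1.38/liter.
Origin Hesay qualifies under the Bralania–Hesay agreement and E-890 is covered: preferential rate 10.5% applies instead.
The additional-duty order on E-890 targets Hesos, not Hesay; it does not apply.
Duty = ¥5,377.40 × 10.5% = ¥564.63.
Total = ¥13,673.40 + ¥21,471.38 + ¥564.63 = ¥35,709.41.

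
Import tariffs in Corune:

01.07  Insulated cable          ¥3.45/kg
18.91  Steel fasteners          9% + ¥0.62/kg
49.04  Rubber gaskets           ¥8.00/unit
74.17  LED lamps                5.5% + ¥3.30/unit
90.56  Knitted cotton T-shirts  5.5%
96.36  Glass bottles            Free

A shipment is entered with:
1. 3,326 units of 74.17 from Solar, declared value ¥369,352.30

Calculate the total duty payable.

Line 1 (74.17, Solar, 3,326 units, ¥369,352.30):
Base rate for 74.17 is 5.5% + ¥3.30/unit.
Duty = ¥369,352.30 × 5.5% + 3,326 × ¥3.30 = ¥31,290.18.

¥31,290.18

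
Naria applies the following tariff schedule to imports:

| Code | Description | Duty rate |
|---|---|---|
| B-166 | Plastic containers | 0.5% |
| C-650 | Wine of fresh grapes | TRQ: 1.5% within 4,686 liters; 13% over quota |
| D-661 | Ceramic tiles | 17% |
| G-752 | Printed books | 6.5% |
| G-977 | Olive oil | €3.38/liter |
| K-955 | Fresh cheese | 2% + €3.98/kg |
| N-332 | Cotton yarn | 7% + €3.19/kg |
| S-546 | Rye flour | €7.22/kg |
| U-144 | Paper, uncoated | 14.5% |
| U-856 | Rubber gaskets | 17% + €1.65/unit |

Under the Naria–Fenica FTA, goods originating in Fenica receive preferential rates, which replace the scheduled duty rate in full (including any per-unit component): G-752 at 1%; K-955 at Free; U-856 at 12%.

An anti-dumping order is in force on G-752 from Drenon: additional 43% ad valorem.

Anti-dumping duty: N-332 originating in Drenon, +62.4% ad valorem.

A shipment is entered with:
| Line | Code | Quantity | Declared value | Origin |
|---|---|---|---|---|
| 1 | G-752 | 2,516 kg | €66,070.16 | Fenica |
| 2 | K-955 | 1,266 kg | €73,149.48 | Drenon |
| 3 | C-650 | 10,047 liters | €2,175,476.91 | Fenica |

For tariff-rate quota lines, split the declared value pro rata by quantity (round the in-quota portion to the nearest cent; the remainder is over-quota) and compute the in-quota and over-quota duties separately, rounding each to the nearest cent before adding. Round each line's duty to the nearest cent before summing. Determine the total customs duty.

Line 1 (G-752, Fenica, 2,516 kg, €66,070.16):
Base rate for G-752 is 6.5%.
Origin Fenica qualifies under the Naria–Fenica agreement and G-752 is covered: preferential rate 1% applies instead.
The additional-duty order on G-752 targets Drenon, not Fenica; it does not apply.
Duty = €66,070.16 × 1% = €660.70.
Line 2 (K-955, Drenon, 1,266 kg, €73,149.48):
Base rate for K-955 is 2% + €3.98/kg.
K-955 has an FTA preferential rate, but origin Drenon is not Fenica; base rate stands.
Duty = €73,149.48 × 2% + 1,266 × €3.98 = €6,501.67.
Line 3 (C-650, Fenica, 10,047 liters, €2,175,476.91):
Code C-650 is under a tariff-rate quota (threshold 4,686 liters). In-quota: 4,686 liters at 1.5%; over-quota: 5,361 liters at 13%.
Pro-rata value split: in-quota = €2,175,476.91 × 4,686/10,047 = €1,014,659.58; over-quota = €2,175,476.91 − €1,014,659.58 = €1,160,817.33.
In-quota duty = €1,014,659.58 × 1.5% = €15,219.89. Over-quota duty = €1,160,817.33 × 13% = €150,906.25.
Line duty = €15,219.89 + €150,906.25 = €166,126.14.
Total = €660.70 + €6,501.67 + €166,126.14 = €173,288.51.

€173,288.51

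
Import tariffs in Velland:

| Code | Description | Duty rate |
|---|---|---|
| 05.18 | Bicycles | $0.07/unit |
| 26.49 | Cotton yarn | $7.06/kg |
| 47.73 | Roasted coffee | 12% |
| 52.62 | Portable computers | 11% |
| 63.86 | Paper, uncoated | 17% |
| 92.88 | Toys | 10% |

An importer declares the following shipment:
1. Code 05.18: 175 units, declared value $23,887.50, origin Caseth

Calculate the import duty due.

Line 1 (05.18, Caseth, 175 units, $23,887.50):
Base rate for 05.18 is $0.07/unit.
Duty = 175 × $0.07 = $12.25.

$12.25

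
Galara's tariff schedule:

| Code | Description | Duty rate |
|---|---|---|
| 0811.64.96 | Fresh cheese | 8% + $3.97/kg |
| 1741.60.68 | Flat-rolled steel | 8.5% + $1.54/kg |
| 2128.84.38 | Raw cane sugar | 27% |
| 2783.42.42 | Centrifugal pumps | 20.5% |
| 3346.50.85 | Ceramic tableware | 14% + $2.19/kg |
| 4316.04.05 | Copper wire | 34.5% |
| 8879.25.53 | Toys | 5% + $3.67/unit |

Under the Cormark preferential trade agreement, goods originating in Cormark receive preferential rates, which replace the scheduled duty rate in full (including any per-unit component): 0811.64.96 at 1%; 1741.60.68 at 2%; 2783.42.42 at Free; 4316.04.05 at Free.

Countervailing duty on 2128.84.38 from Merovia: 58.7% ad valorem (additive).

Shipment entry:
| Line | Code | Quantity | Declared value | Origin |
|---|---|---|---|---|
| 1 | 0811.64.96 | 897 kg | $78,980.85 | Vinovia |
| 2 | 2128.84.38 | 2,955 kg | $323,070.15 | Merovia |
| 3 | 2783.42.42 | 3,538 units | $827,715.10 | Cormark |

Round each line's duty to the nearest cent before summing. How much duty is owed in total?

Line 1 (0811.64.96, Vinovia, 897 kg, $78,980.85):
Base rate for 0811.64.96 is 8% + $3.97/kg.
0811.64.96 has an FTA preferential rate, but origin Vinovia is not Cormark; base rate stands.
Duty = $78,980.85 × 8% + 897 × $3.97 = $9,879.56.
Line 2 (2128.84.38, Merovia, 2,955 kg, $323,070.15):
Base rate for 2128.84.38 is 27%.
Additional duty on 2128.84.38 from Merovia: +58.7%. Applied ad valorem rate: 27% + 58.7% = 85.7%.
Duty = $323,070.15 × 85.7% = $276,871.12.
Line 3 (2783.42.42, Cormark, 3,538 units, $827,715.10):
Base rate for 2783.42.42 is 20.5%.
Origin Cormark qualifies under the Galara–Cormark agreement and 2783.42.42 is covered: preferential rate Free applies instead.
Duty = $827,715.10 × 0% = $0.00.
Total = $9,879.56 + $276,871.12 + $0.00 = $286,750.68.

$286,750.68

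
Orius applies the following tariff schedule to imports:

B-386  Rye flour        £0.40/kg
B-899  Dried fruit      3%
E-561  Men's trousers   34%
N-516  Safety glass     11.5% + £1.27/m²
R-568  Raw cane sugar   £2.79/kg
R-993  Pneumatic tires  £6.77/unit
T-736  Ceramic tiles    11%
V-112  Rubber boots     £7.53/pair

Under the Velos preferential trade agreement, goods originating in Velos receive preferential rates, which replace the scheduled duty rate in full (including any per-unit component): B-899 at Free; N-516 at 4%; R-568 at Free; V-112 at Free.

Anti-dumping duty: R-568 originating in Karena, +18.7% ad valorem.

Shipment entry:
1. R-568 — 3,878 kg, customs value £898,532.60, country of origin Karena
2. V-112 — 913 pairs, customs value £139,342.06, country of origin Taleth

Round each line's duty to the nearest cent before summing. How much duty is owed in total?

Line 1 (R-568, Karena, 3,878 kg, £898,532.60):
Base rate for R-568 is £2.79/kg.
R-568 has an FTA preferential rate, but origin Karena is not Velos; base rate stands.
Additional duty on R-568 from Karena: +18.7% ad valorem. Applied ad valorem rate = 18.7%.
Duty = £898,532.60 × 18.7% + 3,878 × £2.79 = £178,845.22.
Line 2 (V-112, Taleth, 913 pairs, £139,342.06):
Base rate for V-112 is £7.53/pair.
V-112 has an FTA preferential rate, but origin Taleth is not Velos; base rate stands.
Duty = 913 × £7.53 = £6,874.89.
Total = £178,845.22 + £6,874.89 = £185,720.11.

£185,720.11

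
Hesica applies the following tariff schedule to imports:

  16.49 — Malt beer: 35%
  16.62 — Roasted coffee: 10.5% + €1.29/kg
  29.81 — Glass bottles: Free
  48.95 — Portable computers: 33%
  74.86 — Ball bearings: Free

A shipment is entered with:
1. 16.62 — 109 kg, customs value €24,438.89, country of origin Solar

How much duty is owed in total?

Line 1 (16.62, Solar, 109 kg, €24,438.89):
Base rate for 16.62 is 10.5% + €1.29/kg.
Duty = €24,438.89 × 10.5% + 109 × €1.29 = €2,706.69.

€2,706.69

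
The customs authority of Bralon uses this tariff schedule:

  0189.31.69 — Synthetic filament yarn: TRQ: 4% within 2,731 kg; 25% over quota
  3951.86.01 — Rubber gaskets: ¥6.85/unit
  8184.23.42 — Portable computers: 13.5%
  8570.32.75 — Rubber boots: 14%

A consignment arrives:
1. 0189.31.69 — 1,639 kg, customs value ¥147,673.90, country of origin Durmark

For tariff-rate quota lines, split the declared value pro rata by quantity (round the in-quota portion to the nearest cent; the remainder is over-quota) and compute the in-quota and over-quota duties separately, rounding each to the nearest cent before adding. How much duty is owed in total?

¥5,906.96

Line 1 (0189.31.69, Durmark, 1,639 kg, ¥147,673.90):
Code 0189.31.69 is under a tariff-rate quota (threshold 2,731 kg). Quantity 1,639 kg is within the quota, so the in-quota rate 4% applies to the full value.
Duty = ¥147,673.90 × 4% = ¥5,906.96.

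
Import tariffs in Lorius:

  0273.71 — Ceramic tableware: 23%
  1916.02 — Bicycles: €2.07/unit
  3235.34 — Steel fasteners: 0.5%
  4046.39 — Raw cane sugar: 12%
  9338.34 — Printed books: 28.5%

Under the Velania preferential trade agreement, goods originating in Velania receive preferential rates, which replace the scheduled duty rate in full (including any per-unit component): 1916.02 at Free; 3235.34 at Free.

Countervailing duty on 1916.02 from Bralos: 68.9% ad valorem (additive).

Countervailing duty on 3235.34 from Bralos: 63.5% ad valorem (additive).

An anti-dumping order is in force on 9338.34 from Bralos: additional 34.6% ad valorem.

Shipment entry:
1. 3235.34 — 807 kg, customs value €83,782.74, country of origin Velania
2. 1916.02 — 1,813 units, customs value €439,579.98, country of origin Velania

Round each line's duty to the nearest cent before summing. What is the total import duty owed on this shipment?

€0.00

Line 1 (3235.34, Velania, 807 kg, €83,782.74):
Base rate for 3235.34 is 0.5%.
Origin Velania qualifies under the Lorius–Velania agreement and 3235.34 is covered: preferential rate Free applies instead.
The additional-duty order on 3235.34 targets Bralos, not Velania; it does not apply.
Duty = €83,782.74 × 0% = €0.00.
Line 2 (1916.02, Velania, 1,813 units, €439,579.98):
Base rate for 1916.02 is €2.07/unit.
Origin Velania qualifies under the Lorius–Velania agreement and 1916.02 is covered: preferential rate Free applies instead.
The additional-duty order on 1916.02 targets Bralos, not Velania; it does not apply.
Duty = €439,579.98 × 0% = €0.00.
Total = €0.00 + €0.00 = €0.00.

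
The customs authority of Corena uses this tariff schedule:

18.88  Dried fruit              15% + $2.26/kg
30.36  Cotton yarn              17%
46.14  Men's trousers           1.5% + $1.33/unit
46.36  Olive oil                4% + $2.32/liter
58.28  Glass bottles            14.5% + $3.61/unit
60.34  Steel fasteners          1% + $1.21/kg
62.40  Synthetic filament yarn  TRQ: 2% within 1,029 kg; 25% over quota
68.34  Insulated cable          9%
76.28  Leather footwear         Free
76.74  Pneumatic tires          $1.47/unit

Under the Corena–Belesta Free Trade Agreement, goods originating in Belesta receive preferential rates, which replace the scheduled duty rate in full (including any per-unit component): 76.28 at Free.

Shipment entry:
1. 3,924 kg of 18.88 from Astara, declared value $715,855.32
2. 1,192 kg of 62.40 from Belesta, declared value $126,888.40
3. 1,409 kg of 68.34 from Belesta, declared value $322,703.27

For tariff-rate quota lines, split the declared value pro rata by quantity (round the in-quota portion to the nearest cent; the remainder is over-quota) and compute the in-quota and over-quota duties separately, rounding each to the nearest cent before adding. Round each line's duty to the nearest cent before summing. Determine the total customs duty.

Line 1 (18.88, Astara, 3,924 kg, $715,855.32):
Base rate for 18.88 is 15% + $2.26/kg.
Duty = $715,855.32 × 15% + 3,924 × $2.26 = $116,246.54.
Line 2 (62.40, Belesta, 1,192 kg, $126,888.40):
Code 62.40 is under a tariff-rate quota (threshold 1,029 kg). In-quota: 1,029 kg at 2%; over-quota: 163 kg at 25%.
Pro-rata value split: in-quota = $126,888.40 × 1,029/1,192 = $109,537.05; over-quota = $126,888.40 − $109,537.05 = $17,351.35.
In-quota duty = $109,537.05 × 2% = $2,190.74. Over-quota duty = $17,351.35 × 25% = $4,337.84.
Line duty = $2,190.74 + $4,337.84 = $6,528.58.
Line 3 (68.34, Belesta, 1,409 kg, $322,703.27):
Base rate for 68.34 is 9%.
Origin Belesta is the FTA partner but 68.34 is not on the preference list; base rate stands.
Duty = $322,703.27 × 9% = $29,043.29.
Total = $116,246.54 + $6,528.58 + $29,043.29 = $151,818.41.

$151,818.41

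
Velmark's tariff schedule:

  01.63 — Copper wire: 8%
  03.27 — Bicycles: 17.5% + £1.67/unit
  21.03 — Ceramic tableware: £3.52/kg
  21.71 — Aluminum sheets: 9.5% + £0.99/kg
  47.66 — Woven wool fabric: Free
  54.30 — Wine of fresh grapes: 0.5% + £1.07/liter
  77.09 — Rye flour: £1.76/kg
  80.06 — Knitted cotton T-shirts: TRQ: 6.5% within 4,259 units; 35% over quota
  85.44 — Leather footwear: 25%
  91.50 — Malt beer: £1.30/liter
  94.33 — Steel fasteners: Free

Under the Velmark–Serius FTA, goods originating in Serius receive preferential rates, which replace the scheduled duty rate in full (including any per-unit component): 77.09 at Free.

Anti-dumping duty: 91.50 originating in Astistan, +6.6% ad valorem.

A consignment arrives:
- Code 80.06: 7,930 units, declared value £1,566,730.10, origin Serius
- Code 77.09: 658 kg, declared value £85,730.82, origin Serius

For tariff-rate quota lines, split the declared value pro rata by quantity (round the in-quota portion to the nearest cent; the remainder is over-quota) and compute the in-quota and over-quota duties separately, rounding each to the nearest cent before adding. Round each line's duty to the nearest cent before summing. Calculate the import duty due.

£308,542.10

Line 1 (80.06, Serius, 7,930 units, £1,566,730.10):
Code 80.06 is under a tariff-rate quota (threshold 4,259 units). In-quota: 4,259 units at 6.5%; over-quota: 3,671 units at 35%.
Pro-rata value split: in-quota = £1,566,730.10 × 4,259/7,930 = £841,450.63; over-quota = £1,566,730.10 − £841,450.63 = £725,279.47.
In-quota duty = £841,450.63 × 6.5% = £54,694.29. Over-quota duty = £725,279.47 × 35% = £253,847.81.
Line duty = £54,694.29 + £253,847.81 = £308,542.10.
Line 2 (77.09, Serius, 658 kg, £85,730.82):
Base rate for 77.09 is £1.76/kg.
Origin Serius qualifies under the Velmark–Serius agreement and 77.09 is covered: preferential rate Free applies instead.
Duty = £85,730.82 × 0% = £0.00.
Total = £308,542.10 + £0.00 = £308,542.10.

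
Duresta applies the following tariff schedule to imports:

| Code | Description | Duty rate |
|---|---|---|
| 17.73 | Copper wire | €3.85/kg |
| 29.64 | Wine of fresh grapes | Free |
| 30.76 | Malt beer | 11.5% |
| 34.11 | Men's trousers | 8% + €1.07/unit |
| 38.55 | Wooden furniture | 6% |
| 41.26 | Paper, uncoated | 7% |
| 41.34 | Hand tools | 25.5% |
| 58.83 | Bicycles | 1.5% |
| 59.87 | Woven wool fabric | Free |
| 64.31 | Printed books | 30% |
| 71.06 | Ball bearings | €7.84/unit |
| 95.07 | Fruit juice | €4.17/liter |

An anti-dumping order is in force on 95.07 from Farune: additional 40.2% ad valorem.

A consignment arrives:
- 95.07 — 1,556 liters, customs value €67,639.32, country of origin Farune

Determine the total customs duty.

€33,679.53

Line 1 (95.07, Farune, 1,556 liters, €67,639.32):
Base rate for 95.07 is €4.17/liter.
Additional duty on 95.07 from Farune: +40.2% ad valorem. Applied ad valorem rate = 40.2%.
Duty = €67,639.32 × 40.2% + 1,556 × €4.17 = €33,679.53.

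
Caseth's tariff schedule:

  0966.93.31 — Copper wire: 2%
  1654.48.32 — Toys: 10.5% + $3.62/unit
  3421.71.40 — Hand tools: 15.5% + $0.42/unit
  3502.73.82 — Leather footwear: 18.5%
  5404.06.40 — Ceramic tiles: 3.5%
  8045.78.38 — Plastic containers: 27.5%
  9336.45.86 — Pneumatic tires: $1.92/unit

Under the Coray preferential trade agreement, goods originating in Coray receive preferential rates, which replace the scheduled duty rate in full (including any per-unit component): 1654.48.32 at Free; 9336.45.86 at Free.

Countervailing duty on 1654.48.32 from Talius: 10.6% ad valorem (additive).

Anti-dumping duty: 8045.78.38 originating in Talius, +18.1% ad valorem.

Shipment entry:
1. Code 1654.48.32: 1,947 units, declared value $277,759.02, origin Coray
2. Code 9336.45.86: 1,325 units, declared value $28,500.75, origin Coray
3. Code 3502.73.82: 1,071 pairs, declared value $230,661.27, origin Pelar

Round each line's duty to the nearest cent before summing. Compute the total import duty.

Line 1 (1654.48.32, Coray, 1,947 units, $277,759.02):
Base rate for 1654.48.32 is 10.5% + $3.62/unit.
Origin Coray qualifies under the Caseth–Coray agreement and 1654.48.32 is covered: preferential rate Free applies instead.
The additional-duty order on 1654.48.32 targets Talius, not Coray; it does not apply.
Duty = $277,759.02 × 0% = $0.00.
Line 2 (9336.45.86, Coray, 1,325 units, $28,500.75):
Base rate for 9336.45.86 is $1.92/unit.
Origin Coray qualifies under the Caseth–Coray agreement and 9336.45.86 is covered: preferential rate Free applies instead.
Duty = $28,500.75 × 0% = $0.00.
Line 3 (3502.73.82, Pelar, 1,071 pairs, $230,661.27):
Base rate for 3502.73.82 is 18.5%.
Duty = $230,661.27 × 18.5% = $42,672.33.
Total = $0.00 + $0.00 + $42,672.33 = $42,672.33.

$42,672.33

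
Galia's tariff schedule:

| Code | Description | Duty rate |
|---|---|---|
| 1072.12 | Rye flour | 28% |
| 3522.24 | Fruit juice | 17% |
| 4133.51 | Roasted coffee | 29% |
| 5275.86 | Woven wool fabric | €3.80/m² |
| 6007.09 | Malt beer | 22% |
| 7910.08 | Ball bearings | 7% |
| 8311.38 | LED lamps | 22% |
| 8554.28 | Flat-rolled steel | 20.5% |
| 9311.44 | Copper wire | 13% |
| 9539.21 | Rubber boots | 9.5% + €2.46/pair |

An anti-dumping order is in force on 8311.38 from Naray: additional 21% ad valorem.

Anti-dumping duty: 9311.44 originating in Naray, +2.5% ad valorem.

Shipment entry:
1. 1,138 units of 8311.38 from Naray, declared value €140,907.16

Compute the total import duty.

Line 1 (8311.38, Naray, 1,138 units, €140,907.16):
Base rate for 8311.38 is 22%.
Additional duty on 8311.38 from Naray: +21%. Applied ad valorem rate: 22% + 21% = 43%.
Duty = €140,907.16 × 43% = €60,590.08.

€60,590.08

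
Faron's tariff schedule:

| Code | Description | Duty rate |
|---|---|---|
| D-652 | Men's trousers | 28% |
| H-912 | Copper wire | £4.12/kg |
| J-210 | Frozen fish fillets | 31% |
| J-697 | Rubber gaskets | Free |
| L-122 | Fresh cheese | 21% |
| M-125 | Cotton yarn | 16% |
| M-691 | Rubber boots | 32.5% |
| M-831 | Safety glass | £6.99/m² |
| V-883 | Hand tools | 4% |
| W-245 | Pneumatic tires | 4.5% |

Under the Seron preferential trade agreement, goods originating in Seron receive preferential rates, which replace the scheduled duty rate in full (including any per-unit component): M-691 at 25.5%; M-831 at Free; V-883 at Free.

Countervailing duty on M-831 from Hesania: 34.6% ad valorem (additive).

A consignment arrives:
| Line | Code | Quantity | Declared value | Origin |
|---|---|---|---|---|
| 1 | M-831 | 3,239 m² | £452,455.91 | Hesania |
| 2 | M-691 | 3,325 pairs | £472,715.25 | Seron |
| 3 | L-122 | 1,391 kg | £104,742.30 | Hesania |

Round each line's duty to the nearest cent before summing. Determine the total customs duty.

£321,728.62

Line 1 (M-831, Hesania, 3,239 m², £452,455.91):
Base rate for M-831 is £6.99/m².
M-831 has an FTA preferential rate, but origin Hesania is not Seron; base rate stands.
Additional duty on M-831 from Hesania: +34.6% ad valorem. Applied ad valorem rate = 34.6%.
Duty = £452,455.91 × 34.6% + 3,239 × £6.99 = £179,190.35.
Line 2 (M-691, Seron, 3,325 pairs, £472,715.25):
Base rate for M-691 is 32.5%.
Origin Seron qualifies under the Faron–Seron agreement and M-691 is covered: preferential rate 25.5% applies instead.
Duty = £472,715.25 × 25.5% = £120,542.39.
Line 3 (L-122, Hesania, 1,391 kg, £104,742.30):
Base rate for L-122 is 21%.
Duty = £104,742.30 × 21% = £21,995.88.
Total = £179,190.35 + £120,542.39 + £21,995.88 = £321,728.62.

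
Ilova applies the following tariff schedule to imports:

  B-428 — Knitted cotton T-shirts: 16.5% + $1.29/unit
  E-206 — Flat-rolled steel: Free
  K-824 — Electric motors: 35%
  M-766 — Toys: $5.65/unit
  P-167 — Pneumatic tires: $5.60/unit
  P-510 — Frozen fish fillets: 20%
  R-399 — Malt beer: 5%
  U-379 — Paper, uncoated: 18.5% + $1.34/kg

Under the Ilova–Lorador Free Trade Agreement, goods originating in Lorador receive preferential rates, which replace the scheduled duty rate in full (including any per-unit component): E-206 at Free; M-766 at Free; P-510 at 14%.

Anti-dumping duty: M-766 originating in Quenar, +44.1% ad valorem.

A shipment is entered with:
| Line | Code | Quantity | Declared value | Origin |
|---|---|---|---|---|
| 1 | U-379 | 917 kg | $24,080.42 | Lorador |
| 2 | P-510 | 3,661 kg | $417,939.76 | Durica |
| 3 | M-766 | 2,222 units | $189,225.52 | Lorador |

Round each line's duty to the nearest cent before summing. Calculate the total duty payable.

$89,271.61

Line 1 (U-379, Lorador, 917 kg, $24,080.42):
Base rate for U-379 is 18.5% + $1.34/kg.
Origin Lorador is the FTA partner but U-379 is not on the preference list; base rate stands.
Duty = $24,080.42 × 18.5% + 917 × $1.34 = $5,683.66.
Line 2 (P-510, Durica, 3,661 kg, $417,939.76):
Base rate for P-510 is 20%.
P-510 has an FTA preferential rate, but origin Durica is not Lorador; base rate stands.
Duty = $417,939.76 × 20% = $83,587.95.
Line 3 (M-766, Lorador, 2,222 units, $189,225.52):
Base rate for M-766 is $5.65/unit.
Origin Lorador qualifies under the Ilova–Lorador agreement and M-766 is covered: preferential rate Free applies instead.
The additional-duty order on M-766 targets Quenar, not Lorador; it does not apply.
Duty = $189,225.52 × 0% = $0.00.
Total = $5,683.66 + $83,587.95 + $0.00 = $89,271.61.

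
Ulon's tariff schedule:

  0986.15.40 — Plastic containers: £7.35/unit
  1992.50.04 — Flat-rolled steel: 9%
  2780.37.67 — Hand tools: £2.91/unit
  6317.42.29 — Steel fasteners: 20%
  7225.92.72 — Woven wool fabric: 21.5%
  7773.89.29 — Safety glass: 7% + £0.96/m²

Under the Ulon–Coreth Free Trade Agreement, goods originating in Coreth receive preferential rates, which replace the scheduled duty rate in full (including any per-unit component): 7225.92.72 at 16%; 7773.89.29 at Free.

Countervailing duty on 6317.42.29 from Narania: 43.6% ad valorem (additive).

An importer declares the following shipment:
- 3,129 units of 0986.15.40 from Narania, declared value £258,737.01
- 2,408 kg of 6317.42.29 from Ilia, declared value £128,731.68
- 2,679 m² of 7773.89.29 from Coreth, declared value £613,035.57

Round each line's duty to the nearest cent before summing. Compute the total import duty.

Line 1 (0986.15.40, Narania, 3,129 units, £258,737.01):
Base rate for 0986.15.40 is £7.35/unit.
Duty = 3,129 × £7.35 = £22,998.15.
Line 2 (6317.42.29, Ilia, 2,408 kg, £128,731.68):
Base rate for 6317.42.29 is 20%.
The additional-duty order on 6317.42.29 targets Narania, not Ilia; it does not apply.
Duty = £128,731.68 × 20% = £25,746.34.
Line 3 (7773.89.29, Coreth, 2,679 m², £613,035.57):
Base rate for 7773.89.29 is 7% + £0.96/m².
Origin Coreth qualifies under the Ulon–Coreth agreement and 7773.89.29 is covered: preferential rate Free applies instead.
Duty = £613,035.57 × 0% = £0.00.
Total = £22,998.15 + £25,746.34 + £0.00 = £48,744.49.

£48,744.49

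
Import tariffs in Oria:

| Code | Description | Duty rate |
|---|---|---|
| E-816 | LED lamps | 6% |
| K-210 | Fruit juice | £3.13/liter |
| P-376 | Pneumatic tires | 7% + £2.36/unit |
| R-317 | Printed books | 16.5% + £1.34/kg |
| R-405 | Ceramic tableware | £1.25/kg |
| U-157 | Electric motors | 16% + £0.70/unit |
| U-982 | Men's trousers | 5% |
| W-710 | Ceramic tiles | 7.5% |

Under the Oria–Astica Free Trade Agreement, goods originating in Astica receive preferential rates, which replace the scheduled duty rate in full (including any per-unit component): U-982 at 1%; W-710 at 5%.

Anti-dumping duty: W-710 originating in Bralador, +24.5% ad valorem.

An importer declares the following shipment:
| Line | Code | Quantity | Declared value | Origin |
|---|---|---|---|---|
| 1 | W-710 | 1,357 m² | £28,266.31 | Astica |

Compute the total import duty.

Line 1 (W-710, Astica, 1,357 m², £28,266.31):
Base rate for W-710 is 7.5%.
Origin Astica qualifies under the Oria–Astica agreement and W-710 is covered: preferential rate 5% applies instead.
The additional-duty order on W-710 targets Bralador, not Astica; it does not apply.
Duty = £28,266.31 × 5% = £1,413.32.

£1,413.32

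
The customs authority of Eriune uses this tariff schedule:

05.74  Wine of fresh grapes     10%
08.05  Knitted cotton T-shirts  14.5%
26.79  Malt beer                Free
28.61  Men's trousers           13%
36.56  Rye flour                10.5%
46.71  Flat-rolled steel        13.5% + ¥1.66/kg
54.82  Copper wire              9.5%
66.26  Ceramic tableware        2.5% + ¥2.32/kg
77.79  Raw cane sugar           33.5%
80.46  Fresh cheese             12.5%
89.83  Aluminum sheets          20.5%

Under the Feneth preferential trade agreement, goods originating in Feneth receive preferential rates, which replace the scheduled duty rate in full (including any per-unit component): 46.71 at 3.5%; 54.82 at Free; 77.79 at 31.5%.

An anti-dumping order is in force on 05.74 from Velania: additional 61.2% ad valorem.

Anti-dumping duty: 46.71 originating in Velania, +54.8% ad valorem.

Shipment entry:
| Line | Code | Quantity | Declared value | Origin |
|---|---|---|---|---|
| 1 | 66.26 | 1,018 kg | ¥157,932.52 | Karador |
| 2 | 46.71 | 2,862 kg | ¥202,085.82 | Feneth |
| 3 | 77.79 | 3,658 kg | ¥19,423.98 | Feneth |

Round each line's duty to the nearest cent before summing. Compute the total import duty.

Line 1 (66.26, Karador, 1,018 kg, ¥157,932.52):
Base rate for 66.26 is 2.5% + ¥2.32/kg.
Duty = ¥157,932.52 × 2.5% + 1,018 × ¥2.32 = ¥6,310.07.
Line 2 (46.71, Feneth, 2,862 kg, ¥202,085.82):
Base rate for 46.71 is 13.5% + ¥1.66/kg.
Origin Feneth qualifies under the Eriune–Feneth agreement and 46.71 is covered: preferential rate 3.5% applies instead.
The additional-duty order on 46.71 targets Velania, not Feneth; it does not apply.
Duty = ¥202,085.82 × 3.5% = ¥7,073.00.
Line 3 (77.79, Feneth, 3,658 kg, ¥19,423.98):
Base rate for 77.79 is 33.5%.
Origin Feneth qualifies under the Eriune–Feneth agreement and 77.79 is covered: preferential rate 31.5% applies instead.
Duty = ¥19,423.98 × 31.5% = ¥6,118.55.
Total = ¥6,310.07 + ¥7,073.00 + ¥6,118.55 = ¥19,501.62.

¥19,501.62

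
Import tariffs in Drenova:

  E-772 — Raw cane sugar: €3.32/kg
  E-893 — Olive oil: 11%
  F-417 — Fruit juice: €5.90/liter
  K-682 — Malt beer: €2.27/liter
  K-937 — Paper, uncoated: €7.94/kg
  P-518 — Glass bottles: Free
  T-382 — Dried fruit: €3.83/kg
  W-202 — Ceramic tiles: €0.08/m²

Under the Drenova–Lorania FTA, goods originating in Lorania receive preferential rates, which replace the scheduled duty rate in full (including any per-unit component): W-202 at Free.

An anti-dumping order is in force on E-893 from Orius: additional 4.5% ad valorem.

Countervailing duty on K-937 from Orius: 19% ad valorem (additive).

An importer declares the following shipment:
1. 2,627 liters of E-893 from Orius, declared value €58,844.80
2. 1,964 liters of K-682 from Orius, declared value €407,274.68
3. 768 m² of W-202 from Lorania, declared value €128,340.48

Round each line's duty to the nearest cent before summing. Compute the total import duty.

€13,579.22

Line 1 (E-893, Orius, 2,627 liters, €58,844.80):
Base rate for E-893 is 11%.
Additional duty on E-893 from Orius: +4.5%. Applied ad valorem rate: 11% + 4.5% = 15.5%.
Duty = €58,844.80 × 15.5% = €9,120.94.
Line 2 (K-682, Orius, 1,964 liters, €407,274.68):
Base rate for K-682 is €2.27/liter.
Duty = 1,964 × €2.27 = €4,458.28.
Line 3 (W-202, Lorania, 768 m², €128,340.48):
Base rate for W-202 is €0.08/m².
Origin Lorania qualifies under the Drenova–Lorania agreement and W-202 is covered: preferential rate Free applies instead.
Duty = €128,340.48 × 0% = €0.00.
Total = €9,120.94 + €4,458.28 + €0.00 = €13,579.22.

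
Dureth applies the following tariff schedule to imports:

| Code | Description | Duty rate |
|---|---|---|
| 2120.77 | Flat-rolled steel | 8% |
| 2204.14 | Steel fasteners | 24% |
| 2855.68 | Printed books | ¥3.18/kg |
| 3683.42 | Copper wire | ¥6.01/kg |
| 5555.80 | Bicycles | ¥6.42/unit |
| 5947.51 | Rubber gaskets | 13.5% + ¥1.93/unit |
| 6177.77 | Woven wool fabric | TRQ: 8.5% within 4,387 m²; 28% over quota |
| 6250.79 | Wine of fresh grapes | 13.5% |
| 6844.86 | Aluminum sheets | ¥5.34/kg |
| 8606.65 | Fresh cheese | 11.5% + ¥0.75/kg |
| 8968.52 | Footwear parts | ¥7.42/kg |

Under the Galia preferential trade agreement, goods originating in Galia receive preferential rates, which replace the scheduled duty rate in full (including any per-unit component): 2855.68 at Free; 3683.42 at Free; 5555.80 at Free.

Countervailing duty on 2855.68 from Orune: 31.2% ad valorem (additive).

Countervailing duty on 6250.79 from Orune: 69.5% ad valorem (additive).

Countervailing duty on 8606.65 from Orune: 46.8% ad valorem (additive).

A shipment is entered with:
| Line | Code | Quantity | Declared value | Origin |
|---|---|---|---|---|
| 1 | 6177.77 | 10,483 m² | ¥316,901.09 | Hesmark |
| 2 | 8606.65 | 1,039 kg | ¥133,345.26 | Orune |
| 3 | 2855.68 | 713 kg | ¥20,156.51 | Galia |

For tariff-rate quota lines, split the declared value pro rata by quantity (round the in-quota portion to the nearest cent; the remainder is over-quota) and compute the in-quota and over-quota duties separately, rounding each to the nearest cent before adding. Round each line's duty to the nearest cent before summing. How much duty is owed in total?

Line 1 (6177.77, Hesmark, 10,483 m², ¥316,901.09):
Code 6177.77 is under a tariff-rate quota (threshold 4,387 m²). In-quota: 4,387 m² at 8.5%; over-quota: 6,096 m² at 28%.
Pro-rata value split: in-quota = ¥316,901.09 × 4,387/10,483 = ¥132,619.01; over-quota = ¥316,901.09 − ¥132,619.01 = ¥184,282.08.
In-quota duty = ¥132,619.01 × 8.5% = ¥11,272.62. Over-quota duty = ¥184,282.08 × 28% = ¥51,598.98.
Line duty = ¥11,272.62 + ¥51,598.98 = ¥62,871.60.
Line 2 (8606.65, Orune, 1,039 kg, ¥133,345.26):
Base rate for 8606.65 is 11.5% + ¥0.75/kg.
Additional duty on 8606.65 from Orune: +46.8%. Applied ad valorem rate: 11.5% + 46.8% = 58.3%.
Duty = ¥133,345.26 × 58.3% + 1,039 × ¥0.75 = ¥78,519.54.
Line 3 (2855.68, Galia, 713 kg, ¥20,156.51):
Base rate for 2855.68 is ¥3.18/kg.
Origin Galia qualifies under the Dureth–Galia agreement and 2855.68 is covered: preferential rate Free applies instead.
The additional-duty order on 2855.68 targets Orune, not Galia; it does not apply.
Duty = ¥20,156.51 × 0% = ¥0.00.
Total = ¥62,871.60 + ¥78,519.54 + ¥0.00 = ¥141,391.14.

¥141,391.14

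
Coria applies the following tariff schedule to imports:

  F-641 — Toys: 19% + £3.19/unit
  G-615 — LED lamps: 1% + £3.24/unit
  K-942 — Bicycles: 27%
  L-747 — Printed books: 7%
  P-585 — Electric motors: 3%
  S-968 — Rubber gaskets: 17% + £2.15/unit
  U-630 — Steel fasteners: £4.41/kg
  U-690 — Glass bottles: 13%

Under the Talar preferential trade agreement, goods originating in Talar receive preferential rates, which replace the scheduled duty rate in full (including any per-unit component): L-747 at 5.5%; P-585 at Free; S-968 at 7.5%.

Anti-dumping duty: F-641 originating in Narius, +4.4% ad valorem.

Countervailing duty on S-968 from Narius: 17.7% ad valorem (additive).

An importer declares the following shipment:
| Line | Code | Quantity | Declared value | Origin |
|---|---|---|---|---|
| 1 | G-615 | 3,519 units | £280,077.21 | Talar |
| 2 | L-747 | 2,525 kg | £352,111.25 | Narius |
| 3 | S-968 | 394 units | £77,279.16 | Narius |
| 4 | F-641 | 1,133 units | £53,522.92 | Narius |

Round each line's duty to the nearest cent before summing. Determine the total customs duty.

Line 1 (G-615, Talar, 3,519 units, £280,077.21):
Base rate for G-615 is 1% + £3.24/unit.
Origin Talar is the FTA partner but G-615 is not on the preference list; base rate stands.
Duty = £280,077.21 × 1% + 3,519 × £3.24 = £14,202.33.
Line 2 (L-747, Narius, 2,525 kg, £352,111.25):
Base rate for L-747 is 7%.
L-747 has an FTA preferential rate, but origin Narius is not Talar; base rate stands.
Duty = £352,111.25 × 7% = £24,647.79.
Line 3 (S-968, Narius, 394 units, £77,279.16):
Base rate for S-968 is 17% + £2.15/unit.
S-968 has an FTA preferential rate, but origin Narius is not Talar; base rate stands.
Additional duty on S-968 from Narius: +17.7%. Applied ad valorem rate: 17% + 17.7% = 34.7%.
Duty = £77,279.16 × 34.7% + 394 × £2.15 = £27,662.97.
Line 4 (F-641, Narius, 1,133 units, £53,522.92):
Base rate for F-641 is 19% + £3.19/unit.
Additional duty on F-641 from Narius: +4.4%. Applied ad valorem rate: 19% + 4.4% = 23.4%.
Duty = £53,522.92 × 23.4% + 1,133 × £3.19 = £16,138.63.
Total = £14,202.33 + £24,647.79 + £27,662.97 + £16,138.63 = £82,651.72.

£82,651.72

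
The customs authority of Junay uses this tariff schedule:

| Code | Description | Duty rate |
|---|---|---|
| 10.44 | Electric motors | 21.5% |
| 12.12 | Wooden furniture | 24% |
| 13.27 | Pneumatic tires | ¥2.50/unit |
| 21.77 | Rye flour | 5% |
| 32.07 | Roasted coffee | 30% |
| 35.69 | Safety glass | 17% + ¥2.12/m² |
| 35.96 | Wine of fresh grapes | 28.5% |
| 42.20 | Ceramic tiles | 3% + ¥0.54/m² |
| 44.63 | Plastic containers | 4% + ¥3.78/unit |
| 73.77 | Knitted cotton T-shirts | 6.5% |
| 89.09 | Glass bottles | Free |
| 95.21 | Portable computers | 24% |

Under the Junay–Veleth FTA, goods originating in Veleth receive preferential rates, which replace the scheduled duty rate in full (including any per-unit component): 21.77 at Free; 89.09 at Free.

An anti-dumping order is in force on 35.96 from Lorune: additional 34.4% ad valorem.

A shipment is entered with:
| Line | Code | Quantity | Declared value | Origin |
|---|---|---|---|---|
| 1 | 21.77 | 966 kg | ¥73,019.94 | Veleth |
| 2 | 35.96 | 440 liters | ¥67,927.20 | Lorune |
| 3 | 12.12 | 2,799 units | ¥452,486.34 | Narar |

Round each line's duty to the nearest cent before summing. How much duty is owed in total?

Line 1 (21.77, Veleth, 966 kg, ¥73,019.94):
Base rate for 21.77 is 5%.
Origin Veleth qualifies under the Junay–Veleth agreement and 21.77 is covered: preferential rate Free applies instead.
Duty = ¥73,019.94 × 0% = ¥0.00.
Line 2 (35.96, Lorune, 440 liters, ¥67,927.20):
Base rate for 35.96 is 28.5%.
Additional duty on 35.96 from Lorune: +34.4%. Applied ad valorem rate: 28.5% + 34.4% = 62.9%.
Duty = ¥67,927.20 × 62.9% = ¥42,726.21.
Line 3 (12.12, Narar, 2,799 units, ¥452,486.34):
Base rate for 12.12 is 24%.
Duty = ¥452,486.34 × 24% = ¥108,596.72.
Total = ¥0.00 + ¥42,726.21 + ¥108,596.72 = ¥151,322.93.

¥151,322.93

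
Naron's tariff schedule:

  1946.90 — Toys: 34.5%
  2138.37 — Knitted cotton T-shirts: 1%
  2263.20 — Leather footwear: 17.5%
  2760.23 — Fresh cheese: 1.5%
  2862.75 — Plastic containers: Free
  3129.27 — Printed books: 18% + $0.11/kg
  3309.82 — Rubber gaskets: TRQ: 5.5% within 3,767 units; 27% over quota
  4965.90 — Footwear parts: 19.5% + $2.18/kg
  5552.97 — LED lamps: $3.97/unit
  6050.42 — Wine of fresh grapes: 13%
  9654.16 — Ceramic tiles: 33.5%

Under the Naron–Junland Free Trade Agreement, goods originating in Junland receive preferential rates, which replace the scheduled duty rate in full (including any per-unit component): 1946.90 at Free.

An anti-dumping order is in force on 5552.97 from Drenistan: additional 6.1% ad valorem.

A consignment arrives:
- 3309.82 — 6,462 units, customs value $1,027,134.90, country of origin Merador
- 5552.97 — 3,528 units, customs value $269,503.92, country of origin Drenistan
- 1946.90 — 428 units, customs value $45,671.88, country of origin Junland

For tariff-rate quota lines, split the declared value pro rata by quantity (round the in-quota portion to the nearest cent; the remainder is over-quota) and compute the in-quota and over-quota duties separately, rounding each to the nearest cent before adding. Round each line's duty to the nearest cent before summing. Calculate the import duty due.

Line 1 (3309.82, Merador, 6,462 units, $1,027,134.90):
Code 3309.82 is under a tariff-rate quota (threshold 3,767 units). In-quota: 3,767 units at 5.5%; over-quota: 2,695 units at 27%.
Pro-rata value split: in-quota = $1,027,134.90 × 3,767/6,462 = $598,764.65; over-quota = $1,027,134.90 − $598,764.65 = $428,370.25.
In-quota duty = $598,764.65 × 5.5% = $32,932.06. Over-quota duty = $428,370.25 × 27% = $115,659.97.
Line duty = $32,932.06 + $115,659.97 = $148,592.03.
Line 2 (5552.97, Drenistan, 3,528 units, $269,503.92):
Base rate for 5552.97 is $3.97/unit.
Additional duty on 5552.97 from Drenistan: +6.1% ad valorem. Applied ad valorem rate = 6.1%.
Duty = $269,503.92 × 6.1% + 3,528 × $3.97 = $30,445.90.
Line 3 (1946.90, Junland, 428 units, $45,671.88):
Base rate for 1946.90 is 34.5%.
Origin Junland qualifies under the Naron–Junland agreement and 1946.90 is covered: preferential rate Free applies instead.
Duty = $45,671.88 × 0% = $0.00.
Total = $148,592.03 + $30,445.90 + $0.00 = $179,037.93.

$179,037.93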